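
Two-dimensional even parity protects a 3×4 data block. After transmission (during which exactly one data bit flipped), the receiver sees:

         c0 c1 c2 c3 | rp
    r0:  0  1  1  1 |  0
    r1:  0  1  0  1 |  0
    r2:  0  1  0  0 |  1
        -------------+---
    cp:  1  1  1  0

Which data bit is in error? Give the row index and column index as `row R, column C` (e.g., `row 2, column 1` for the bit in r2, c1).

row 0, column 0

Recompute each row's even parity and compare to rp:
  r0: data parity 1, sent rp 0 → mismatch
  r1: data parity 0, sent rp 0 → ok
  r2: data parity 1, sent rp 1 → ok
Recompute each column's even parity and compare to cp:
  c0: data parity 0, sent cp 1 → mismatch
  c1: data parity 1, sent cp 1 → ok
  c2: data parity 1, sent cp 1 → ok
  c3: data parity 0, sent cp 0 → ok
Exactly one row (r0) and one column (c0) fail → the flipped bit is at their intersection.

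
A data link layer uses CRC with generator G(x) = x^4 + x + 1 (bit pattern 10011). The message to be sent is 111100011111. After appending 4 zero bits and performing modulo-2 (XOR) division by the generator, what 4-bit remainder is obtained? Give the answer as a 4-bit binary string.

1101

Append 4 zeros: 1111000111110000. Divide by 10011 (XOR where the leading bit is 1):
  pos 0: 11110 XOR 10011 = 01101
  pos 1: 11010 XOR 10011 = 01001
  pos 2: 10010 XOR 10011 = 00001
  pos 6: 11111 XOR 10011 = 01100
  pos 7: 11001 XOR 10011 = 01010
  pos 8: 10100 XOR 10011 = 00111
  pos 10: 11100 XOR 10011 = 01111
  pos 11: 11110 XOR 10011 = 01101
Remainder (last 4 bits) = 1101. This is the CRC / FCS.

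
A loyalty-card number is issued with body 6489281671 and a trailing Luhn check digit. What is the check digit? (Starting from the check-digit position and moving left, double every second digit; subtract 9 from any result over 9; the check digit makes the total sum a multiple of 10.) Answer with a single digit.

7

Partial digits right→left: 1 7 6 1 8 2 9 8 4 6
Double every second digit counting from the check-digit position (so the 1st, 3rd, 5th, ... of the partial from the right).
  doubled (with −9 where >9): 2 3 7 9 8 → sum 29
  kept as-is: 7 1 2 8 6 → sum 24
Total = 29 + 24 = 53.
Check digit = (10 − (53 mod 10)) mod 10 = 7.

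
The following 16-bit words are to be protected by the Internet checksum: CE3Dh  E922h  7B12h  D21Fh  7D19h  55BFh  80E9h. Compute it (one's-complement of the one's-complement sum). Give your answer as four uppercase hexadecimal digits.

A7AA

One's-complement addition (fold any carry out of bit 15 back into bit 0):
  0xCE3D + 0xE922 = 0x1B75F → wrap carry → 0xB760
  0xB760 + 0x7B12 = 0x13272 → wrap carry → 0x3273
  0x3273 + 0xD21F = 0x10492 → wrap carry → 0x0493
  0x0493 + 0x7D19 = 0x081AC
  0x81AC + 0x55BF = 0x0D76B
  0xD76B + 0x80E9 = 0x15854 → wrap carry → 0x5855
One's-complement sum = 0x5855.
Checksum = ~0x5855 & 0xFFFF = 0xA7AA.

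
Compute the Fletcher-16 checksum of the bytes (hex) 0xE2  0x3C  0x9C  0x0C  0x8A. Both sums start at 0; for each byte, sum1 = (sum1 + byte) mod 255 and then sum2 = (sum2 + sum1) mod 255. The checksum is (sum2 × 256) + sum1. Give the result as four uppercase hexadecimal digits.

Running sums (mod 255):
  after byte 0 (0xE2): sum1=226, sum2=226
  after byte 1 (0x3C): sum1=31, sum2=2
  after byte 2 (0x9C): sum1=187, sum2=189
  after byte 3 (0x0C): sum1=199, sum2=133
  after byte 4 (0x8A): sum1=82, sum2=215
Checksum = sum2·256 + sum1 = 215·256 + 82 = 55122 = 0xD752.

D752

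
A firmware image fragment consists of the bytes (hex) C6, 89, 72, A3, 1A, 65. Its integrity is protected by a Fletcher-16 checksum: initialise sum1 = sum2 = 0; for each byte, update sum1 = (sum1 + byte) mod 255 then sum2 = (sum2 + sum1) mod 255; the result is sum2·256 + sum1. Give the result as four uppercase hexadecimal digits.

A6E5

Running sums (mod 255):
  after byte 0 (C6): sum1=198, sum2=198
  after byte 1 (89): sum1=80, sum2=23
  after byte 2 (72): sum1=194, sum2=217
  after byte 3 (A3): sum1=102, sum2=64
  after byte 4 (1A): sum1=128, sum2=192
  after byte 5 (65): sum1=229, sum2=166
Checksum = sum2·256 + sum1 = 166·256 + 229 = 42725 = 0xA6E5.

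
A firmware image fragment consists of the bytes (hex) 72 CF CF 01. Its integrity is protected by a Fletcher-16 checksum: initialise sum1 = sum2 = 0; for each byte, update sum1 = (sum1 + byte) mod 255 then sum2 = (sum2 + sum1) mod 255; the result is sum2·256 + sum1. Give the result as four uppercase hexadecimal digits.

Running sums (mod 255):
  after byte 0 (72): sum1=114, sum2=114
  after byte 1 (CF): sum1=66, sum2=180
  after byte 2 (CF): sum1=18, sum2=198
  after byte 3 (01): sum1=19, sum2=217
Checksum = sum2·256 + sum1 = 217·256 + 19 = 55571 = 0xD913.

D913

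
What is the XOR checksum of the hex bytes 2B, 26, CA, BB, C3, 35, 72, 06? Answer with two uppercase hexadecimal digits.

XOR the bytes together:
  start with 0x2B
  0x2B ⊕ 0x26 = 0x0D
  0x0D ⊕ 0xCA = 0xC7
  0xC7 ⊕ 0xBB = 0x7C
  0x7C ⊕ 0xC3 = 0xBF
  0xBF ⊕ 0x35 = 0x8A
  0x8A ⊕ 0x72 = 0xF8
  0xF8 ⊕ 0x06 = 0xFE

FE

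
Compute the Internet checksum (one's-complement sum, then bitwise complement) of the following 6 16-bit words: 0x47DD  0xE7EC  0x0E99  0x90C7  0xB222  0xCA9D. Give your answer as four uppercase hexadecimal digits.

B414

One's-complement addition (fold any carry out of bit 15 back into bit 0):
  0x47DD + 0xE7EC = 0x12FC9 → wrap carry → 0x2FCA
  0x2FCA + 0x0E99 = 0x03E63
  0x3E63 + 0x90C7 = 0x0CF2A
  0xCF2A + 0xB222 = 0x1814C → wrap carry → 0x814D
  0x814D + 0xCA9D = 0x14BEA → wrap carry → 0x4BEB
One's-complement sum = 0x4BEB.
Checksum = ~0x4BEB & 0xFFFF = 0xB414.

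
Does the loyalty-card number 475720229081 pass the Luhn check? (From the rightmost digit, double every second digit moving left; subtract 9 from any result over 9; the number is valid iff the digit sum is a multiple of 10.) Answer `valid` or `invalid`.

From the right, keep odd positions and double even positions (subtract 9 from any doubled value over 9):
  doubled (positions 2,4,...): 7 9 4 4 1 8 → sum 33
  kept (positions 1,3,...): 1 0 2 0 7 7 → sum 17
Total = 50.
50 mod 10 = 0, so the number is valid.

valid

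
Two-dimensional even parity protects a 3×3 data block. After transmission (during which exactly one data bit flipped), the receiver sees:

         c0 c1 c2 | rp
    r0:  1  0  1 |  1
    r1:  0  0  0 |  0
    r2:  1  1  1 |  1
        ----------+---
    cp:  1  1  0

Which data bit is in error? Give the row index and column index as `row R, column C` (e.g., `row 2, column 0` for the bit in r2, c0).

row 0, column 0

Recompute each row's even parity and compare to rp:
  r0: data parity 0, sent rp 1 → mismatch
  r1: data parity 0, sent rp 0 → ok
  r2: data parity 1, sent rp 1 → ok
Recompute each column's even parity and compare to cp:
  c0: data parity 0, sent cp 1 → mismatch
  c1: data parity 1, sent cp 1 → ok
  c2: data parity 0, sent cp 0 → ok
Exactly one row (r0) and one column (c0) fail → the flipped bit is at their intersection.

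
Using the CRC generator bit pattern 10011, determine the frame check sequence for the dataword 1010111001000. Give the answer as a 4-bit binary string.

Append 4 zeros: 10101110010000000. Divide by 10011 (XOR where the leading bit is 1):
  pos 0: 10101 XOR 10011 = 00110
  pos 2: 11011 XOR 10011 = 01000
  pos 3: 10000 XOR 10011 = 00011
  pos 6: 11010 XOR 10011 = 01001
  pos 7: 10010 XOR 10011 = 00001
  pos 11: 10000 XOR 10011 = 00011
Remainder (last 4 bits) = 0110. This is the CRC / FCS.

0110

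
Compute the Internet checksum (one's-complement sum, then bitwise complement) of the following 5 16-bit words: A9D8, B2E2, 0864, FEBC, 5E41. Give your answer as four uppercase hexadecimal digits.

One's-complement addition (fold any carry out of bit 15 back into bit 0):
  0xA9D8 + 0xB2E2 = 0x15CBA → wrap carry → 0x5CBB
  0x5CBB + 0x0864 = 0x0651F
  0x651F + 0xFEBC = 0x163DB → wrap carry → 0x63DC
  0x63DC + 0x5E41 = 0x0C21D
One's-complement sum = 0xC21D.
Checksum = ~0xC21D & 0xFFFF = 0x3DE2.

3DE2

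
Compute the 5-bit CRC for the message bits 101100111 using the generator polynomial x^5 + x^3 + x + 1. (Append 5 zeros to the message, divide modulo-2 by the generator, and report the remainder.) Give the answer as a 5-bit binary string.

Append 5 zeros: 10110011100000. Divide by 101011 (XOR where the leading bit is 1):
  pos 0: 101100 XOR 101011 = 000111
  pos 3: 111111 XOR 101011 = 010100
  pos 4: 101000 XOR 101011 = 000011
  pos 8: 110000 XOR 101011 = 011011
Remainder (last 5 bits) = 11011. This is the CRC / FCS.

11011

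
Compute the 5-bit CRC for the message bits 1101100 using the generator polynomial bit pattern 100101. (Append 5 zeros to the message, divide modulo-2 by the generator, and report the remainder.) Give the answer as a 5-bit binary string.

Append 5 zeros: 110110000000. Divide by 100101 (XOR where the leading bit is 1):
  pos 0: 110110 XOR 100101 = 010011
  pos 1: 100110 XOR 100101 = 000011
  pos 5: 110000 XOR 100101 = 010101
  pos 6: 101010 XOR 100101 = 001111
Remainder (last 5 bits) = 01111. This is the CRC / FCS.

01111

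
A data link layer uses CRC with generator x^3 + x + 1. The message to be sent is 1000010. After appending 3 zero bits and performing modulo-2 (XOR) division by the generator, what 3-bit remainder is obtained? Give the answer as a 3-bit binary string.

010

Append 3 zeros: 1000010000. Divide by 1011 (XOR where the leading bit is 1):
  pos 0: 1000 XOR 1011 = 0011
  pos 2: 1101 XOR 1011 = 0110
  pos 3: 1100 XOR 1011 = 0111
  pos 4: 1110 XOR 1011 = 0101
  pos 5: 1010 XOR 1011 = 0001
Remainder (last 3 bits) = 010. This is the CRC / FCS.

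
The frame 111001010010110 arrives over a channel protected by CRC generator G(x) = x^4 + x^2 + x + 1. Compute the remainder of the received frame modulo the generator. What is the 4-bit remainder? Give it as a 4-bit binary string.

Modulo-2 division of 111001010010110 by 10111:
  pos 0: 11100 XOR 10111 = 01011
  pos 1: 10111 XOR 10111 = 00000
  pos 7: 10010 XOR 10111 = 00101
  pos 9: 10111 XOR 10111 = 00000
Remainder = 0000 (zero — the frame passes the CRC check).

0000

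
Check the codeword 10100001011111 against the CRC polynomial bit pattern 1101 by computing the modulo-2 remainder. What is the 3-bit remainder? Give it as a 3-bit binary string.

010

Modulo-2 division of 10100001011111 by 1101:
  pos 0: 1010 XOR 1101 = 0111
  pos 1: 1110 XOR 1101 = 0011
  pos 3: 1100 XOR 1101 = 0001
  pos 6: 1101 XOR 1101 = 0000
  pos 10: 1111 XOR 1101 = 0010
Remainder = 010 (nonzero — an error is detected).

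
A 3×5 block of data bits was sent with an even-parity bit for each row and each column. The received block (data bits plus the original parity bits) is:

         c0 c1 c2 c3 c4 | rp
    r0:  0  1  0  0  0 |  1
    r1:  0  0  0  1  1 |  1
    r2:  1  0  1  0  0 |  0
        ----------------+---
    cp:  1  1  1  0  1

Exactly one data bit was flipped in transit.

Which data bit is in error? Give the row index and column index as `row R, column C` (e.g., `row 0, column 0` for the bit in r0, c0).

Recompute each row's even parity and compare to rp:
  r0: data parity 1, sent rp 1 → ok
  r1: data parity 0, sent rp 1 → mismatch
  r2: data parity 0, sent rp 0 → ok
Recompute each column's even parity and compare to cp:
  c0: data parity 1, sent cp 1 → ok
  c1: data parity 1, sent cp 1 → ok
  c2: data parity 1, sent cp 1 → ok
  c3: data parity 1, sent cp 0 → mismatch
  c4: data parity 1, sent cp 1 → ok
Exactly one row (r1) and one column (c3) fail → the flipped bit is at their intersection.

row 1, column 3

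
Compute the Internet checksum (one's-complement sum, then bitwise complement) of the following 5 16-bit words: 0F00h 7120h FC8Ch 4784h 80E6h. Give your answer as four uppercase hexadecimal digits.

One's-complement addition (fold any carry out of bit 15 back into bit 0):
  0x0F00 + 0x7120 = 0x08020
  0x8020 + 0xFC8C = 0x17CAC → wrap carry → 0x7CAD
  0x7CAD + 0x4784 = 0x0C431
  0xC431 + 0x80E6 = 0x14517 → wrap carry → 0x4518
One's-complement sum = 0x4518.
Checksum = ~0x4518 & 0xFFFF = 0xBAE7.

BAE7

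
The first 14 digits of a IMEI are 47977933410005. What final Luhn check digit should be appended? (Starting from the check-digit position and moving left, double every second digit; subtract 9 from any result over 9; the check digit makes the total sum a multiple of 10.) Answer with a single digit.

5

Partial digits right→left: 5 0 0 0 1 4 3 3 9 7 7 9 7 4
Double every second digit counting from the check-digit position (so the 1st, 3rd, 5th, ... of the partial from the right).
  doubled (with −9 where >9): 1 0 2 6 9 5 5 → sum 28
  kept as-is: 0 0 4 3 7 9 4 → sum 27
Total = 28 + 27 = 55.
Check digit = (10 − (55 mod 10)) mod 10 = 5.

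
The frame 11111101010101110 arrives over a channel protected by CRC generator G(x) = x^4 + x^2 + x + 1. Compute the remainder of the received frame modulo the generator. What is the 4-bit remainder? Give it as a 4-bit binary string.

Modulo-2 division of 11111101010101110 by 10111:
  pos 0: 11111 XOR 10111 = 01000
  pos 1: 10001 XOR 10111 = 00110
  pos 3: 11001 XOR 10111 = 01110
  pos 4: 11100 XOR 10111 = 01011
  pos 5: 10111 XOR 10111 = 00000
  pos 11: 10111 XOR 10111 = 00000
Remainder = 0000 (zero — the frame passes the CRC check).

0000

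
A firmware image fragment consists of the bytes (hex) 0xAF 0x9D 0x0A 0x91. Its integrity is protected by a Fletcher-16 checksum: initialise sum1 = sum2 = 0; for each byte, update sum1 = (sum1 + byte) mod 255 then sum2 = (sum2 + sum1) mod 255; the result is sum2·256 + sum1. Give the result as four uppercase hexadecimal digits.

Running sums (mod 255):
  after byte 0 (0xAF): sum1=175, sum2=175
  after byte 1 (0x9D): sum1=77, sum2=252
  after byte 2 (0x0A): sum1=87, sum2=84
  after byte 3 (0x91): sum1=232, sum2=61
Checksum = sum2·256 + sum1 = 61·256 + 232 = 15848 = 0x3DE8.

3DE8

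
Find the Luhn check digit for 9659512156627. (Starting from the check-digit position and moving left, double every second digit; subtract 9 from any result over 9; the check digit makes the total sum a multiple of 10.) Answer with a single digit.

1

Partial digits right→left: 7 2 6 6 5 1 2 1 5 9 5 6 9
Double every second digit counting from the check-digit position (so the 1st, 3rd, 5th, ... of the partial from the right).
  doubled (with −9 where >9): 5 3 1 4 1 1 9 → sum 24
  kept as-is: 2 6 1 1 9 6 → sum 25
Total = 24 + 25 = 49.
Check digit = (10 − (49 mod 10)) mod 10 = 1.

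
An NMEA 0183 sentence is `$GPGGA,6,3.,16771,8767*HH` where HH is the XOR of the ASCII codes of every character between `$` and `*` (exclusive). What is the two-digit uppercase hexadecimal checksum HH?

XOR the ASCII codes of the payload characters:
  'G' = 0x47 → acc = 0x47
  'P' = 0x50 → acc = 0x17
  'G' = 0x47 → acc = 0x50
  'G' = 0x47 → acc = 0x17
  'A' = 0x41 → acc = 0x56
  ',' = 0x2C → acc = 0x7A
  '6' = 0x36 → acc = 0x4C
  ',' = 0x2C → acc = 0x60
  '3' = 0x33 → acc = 0x53
  '.' = 0x2E → acc = 0x7D
  ',' = 0x2C → acc = 0x51
  '1' = 0x31 → acc = 0x60
  '6' = 0x36 → acc = 0x56
  '7' = 0x37 → acc = 0x61
  '7' = 0x37 → acc = 0x56
  '1' = 0x31 → acc = 0x67
  ',' = 0x2C → acc = 0x4B
  '8' = 0x38 → acc = 0x73
  '7' = 0x37 → acc = 0x44
  '6' = 0x36 → acc = 0x72
  '7' = 0x37 → acc = 0x45
Checksum = 0x45.

45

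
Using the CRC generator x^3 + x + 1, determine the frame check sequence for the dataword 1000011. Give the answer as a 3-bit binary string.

001

Append 3 zeros: 1000011000. Divide by 1011 (XOR where the leading bit is 1):
  pos 0: 1000 XOR 1011 = 0011
  pos 2: 1101 XOR 1011 = 0110
  pos 3: 1101 XOR 1011 = 0110
  pos 4: 1100 XOR 1011 = 0111
  pos 5: 1110 XOR 1011 = 0101
  pos 6: 1010 XOR 1011 = 0001
Remainder (last 3 bits) = 001. This is the CRC / FCS.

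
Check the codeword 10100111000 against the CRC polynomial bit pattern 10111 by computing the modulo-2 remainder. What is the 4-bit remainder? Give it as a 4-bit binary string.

Modulo-2 division of 10100111000 by 10111:
  pos 0: 10100 XOR 10111 = 00011
  pos 3: 11111 XOR 10111 = 01000
  pos 4: 10000 XOR 10111 = 00111
  pos 6: 11100 XOR 10111 = 01011
Remainder = 1011 (nonzero — an error is detected).

1011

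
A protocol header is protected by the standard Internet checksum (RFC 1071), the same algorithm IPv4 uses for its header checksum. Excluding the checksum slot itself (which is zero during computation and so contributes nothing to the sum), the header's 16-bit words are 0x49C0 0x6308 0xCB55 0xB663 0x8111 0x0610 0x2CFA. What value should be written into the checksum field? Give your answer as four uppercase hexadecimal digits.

1D62

One's-complement addition (fold any carry out of bit 15 back into bit 0):
  0x49C0 + 0x6308 = 0x0ACC8
  0xACC8 + 0xCB55 = 0x1781D → wrap carry → 0x781E
  0x781E + 0xB663 = 0x12E81 → wrap carry → 0x2E82
  0x2E82 + 0x8111 = 0x0AF93
  0xAF93 + 0x0610 = 0x0B5A3
  0xB5A3 + 0x2CFA = 0x0E29D
One's-complement sum = 0xE29D.
Checksum = ~0xE29D & 0xFFFF = 0x1D62.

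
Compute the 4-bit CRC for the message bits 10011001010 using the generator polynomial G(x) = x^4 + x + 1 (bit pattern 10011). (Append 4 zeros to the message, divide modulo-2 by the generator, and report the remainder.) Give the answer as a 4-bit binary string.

1101

Append 4 zeros: 100110010100000. Divide by 10011 (XOR where the leading bit is 1):
  pos 0: 10011 XOR 10011 = 00000
  pos 7: 10100 XOR 10011 = 00111
  pos 9: 11100 XOR 10011 = 01111
  pos 10: 11110 XOR 10011 = 01101
Remainder (last 4 bits) = 1101. This is the CRC / FCS.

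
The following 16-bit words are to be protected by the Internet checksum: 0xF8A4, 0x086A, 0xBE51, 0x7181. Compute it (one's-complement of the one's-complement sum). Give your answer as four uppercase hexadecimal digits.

One's-complement addition (fold any carry out of bit 15 back into bit 0):
  0xF8A4 + 0x086A = 0x1010E → wrap carry → 0x010F
  0x010F + 0xBE51 = 0x0BF60
  0xBF60 + 0x7181 = 0x130E1 → wrap carry → 0x30E2
One's-complement sum = 0x30E2.
Checksum = ~0x30E2 & 0xFFFF = 0xCF1D.

CF1D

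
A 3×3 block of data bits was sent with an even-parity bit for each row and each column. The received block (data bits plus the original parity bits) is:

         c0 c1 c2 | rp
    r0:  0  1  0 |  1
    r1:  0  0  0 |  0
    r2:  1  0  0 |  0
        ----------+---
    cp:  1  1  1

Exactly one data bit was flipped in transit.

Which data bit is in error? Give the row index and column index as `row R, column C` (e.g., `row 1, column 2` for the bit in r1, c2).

row 2, column 2

Recompute each row's even parity and compare to rp:
  r0: data parity 1, sent rp 1 → ok
  r1: data parity 0, sent rp 0 → ok
  r2: data parity 1, sent rp 0 → mismatch
Recompute each column's even parity and compare to cp:
  c0: data parity 1, sent cp 1 → ok
  c1: data parity 1, sent cp 1 → ok
  c2: data parity 0, sent cp 1 → mismatch
Exactly one row (r2) and one column (c2) fail → the flipped bit is at their intersection.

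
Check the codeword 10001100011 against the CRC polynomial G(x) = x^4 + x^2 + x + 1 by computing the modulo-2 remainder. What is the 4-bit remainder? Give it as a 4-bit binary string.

Modulo-2 division of 10001100011 by 10111:
  pos 0: 10001 XOR 10111 = 00110
  pos 2: 11010 XOR 10111 = 01101
  pos 3: 11010 XOR 10111 = 01101
  pos 4: 11010 XOR 10111 = 01101
  pos 5: 11011 XOR 10111 = 01100
  pos 6: 11001 XOR 10111 = 01110
Remainder = 1110 (nonzero — an error is detected).

1110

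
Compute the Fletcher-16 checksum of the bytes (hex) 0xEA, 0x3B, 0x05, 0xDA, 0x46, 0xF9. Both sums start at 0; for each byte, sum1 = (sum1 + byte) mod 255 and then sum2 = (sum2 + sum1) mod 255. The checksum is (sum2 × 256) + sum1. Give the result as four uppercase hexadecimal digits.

Running sums (mod 255):
  after byte 0 (0xEA): sum1=234, sum2=234
  after byte 1 (0x3B): sum1=38, sum2=17
  after byte 2 (0x05): sum1=43, sum2=60
  after byte 3 (0xDA): sum1=6, sum2=66
  after byte 4 (0x46): sum1=76, sum2=142
  after byte 5 (0xF9): sum1=70, sum2=212
Checksum = sum2·256 + sum1 = 212·256 + 70 = 54342 = 0xD446.

D446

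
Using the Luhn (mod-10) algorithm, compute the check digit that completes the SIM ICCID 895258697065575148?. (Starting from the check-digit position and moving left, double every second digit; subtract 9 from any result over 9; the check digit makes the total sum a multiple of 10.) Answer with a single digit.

Partial digits right→left: 8 4 1 5 7 5 5 6 0 7 9 6 8 5 2 5 9 8
Double every second digit counting from the check-digit position (so the 1st, 3rd, 5th, ... of the partial from the right).
  doubled (with −9 where >9): 7 2 5 1 0 9 7 4 9 → sum 44
  kept as-is: 4 5 5 6 7 6 5 5 8 → sum 51
Total = 44 + 51 = 95.
Check digit = (10 − (95 mod 10)) mod 10 = 5.

5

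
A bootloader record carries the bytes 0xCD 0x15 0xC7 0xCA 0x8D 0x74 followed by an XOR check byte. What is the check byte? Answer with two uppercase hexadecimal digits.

2C

XOR the bytes together:
  start with 0xCD
  0xCD ⊕ 0x15 = 0xD8
  0xD8 ⊕ 0xC7 = 0x1F
  0x1F ⊕ 0xCA = 0xD5
  0xD5 ⊕ 0x8D = 0x58
  0x58 ⊕ 0x74 = 0x2C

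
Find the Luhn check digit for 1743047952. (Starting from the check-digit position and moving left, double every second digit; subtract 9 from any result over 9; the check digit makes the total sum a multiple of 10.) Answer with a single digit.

Partial digits right→left: 2 5 9 7 4 0 3 4 7 1
Double every second digit counting from the check-digit position (so the 1st, 3rd, 5th, ... of the partial from the right).
  doubled (with −9 where >9): 4 9 8 6 5 → sum 32
  kept as-is: 5 7 0 4 1 → sum 17
Total = 32 + 17 = 49.
Check digit = (10 − (49 mod 10)) mod 10 = 1.

1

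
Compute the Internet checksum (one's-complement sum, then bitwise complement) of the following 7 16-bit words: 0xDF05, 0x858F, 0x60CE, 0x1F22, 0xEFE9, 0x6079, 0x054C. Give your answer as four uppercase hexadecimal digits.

One's-complement addition (fold any carry out of bit 15 back into bit 0):
  0xDF05 + 0x858F = 0x16494 → wrap carry → 0x6495
  0x6495 + 0x60CE = 0x0C563
  0xC563 + 0x1F22 = 0x0E485
  0xE485 + 0xEFE9 = 0x1D46E → wrap carry → 0xD46F
  0xD46F + 0x6079 = 0x134E8 → wrap carry → 0x34E9
  0x34E9 + 0x054C = 0x03A35
One's-complement sum = 0x3A35.
Checksum = ~0x3A35 & 0xFFFF = 0xC5CA.

C5CA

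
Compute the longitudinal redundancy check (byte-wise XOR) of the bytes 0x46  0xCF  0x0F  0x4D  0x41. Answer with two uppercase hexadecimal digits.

8A

XOR the bytes together:
  start with 0x46
  0x46 ⊕ 0xCF = 0x89
  0x89 ⊕ 0x0F = 0x86
  0x86 ⊕ 0x4D = 0xCB
  0xCB ⊕ 0x41 = 0x8A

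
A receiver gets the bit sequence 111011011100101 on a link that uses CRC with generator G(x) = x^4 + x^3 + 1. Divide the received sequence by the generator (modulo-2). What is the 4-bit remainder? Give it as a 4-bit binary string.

Modulo-2 division of 111011011100101 by 11001:
  pos 0: 11101 XOR 11001 = 00100
  pos 2: 10010 XOR 11001 = 01011
  pos 3: 10111 XOR 11001 = 01110
  pos 4: 11101 XOR 11001 = 00100
  pos 6: 10010 XOR 11001 = 01011
  pos 7: 10110 XOR 11001 = 01111
  pos 8: 11111 XOR 11001 = 00110
  pos 10: 11001 XOR 11001 = 00000
Remainder = 0000 (zero — the frame passes the CRC check).

0000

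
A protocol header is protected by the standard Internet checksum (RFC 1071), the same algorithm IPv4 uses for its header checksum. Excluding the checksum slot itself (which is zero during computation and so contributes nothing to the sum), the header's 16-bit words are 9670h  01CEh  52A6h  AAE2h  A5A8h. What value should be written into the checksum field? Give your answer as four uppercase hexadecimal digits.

C48F

One's-complement addition (fold any carry out of bit 15 back into bit 0):
  0x9670 + 0x01CE = 0x0983E
  0x983E + 0x52A6 = 0x0EAE4
  0xEAE4 + 0xAAE2 = 0x195C6 → wrap carry → 0x95C7
  0x95C7 + 0xA5A8 = 0x13B6F → wrap carry → 0x3B70
One's-complement sum = 0x3B70.
Checksum = ~0x3B70 & 0xFFFF = 0xC48F.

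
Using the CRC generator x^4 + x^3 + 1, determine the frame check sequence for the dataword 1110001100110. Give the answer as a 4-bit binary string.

0100

Append 4 zeros: 11100011001100000. Divide by 11001 (XOR where the leading bit is 1):
  pos 0: 11100 XOR 11001 = 00101
  pos 2: 10101 XOR 11001 = 01100
  pos 3: 11001 XOR 11001 = 00000
  pos 10: 11000 XOR 11001 = 00001
Remainder (last 4 bits) = 0100. This is the CRC / FCS.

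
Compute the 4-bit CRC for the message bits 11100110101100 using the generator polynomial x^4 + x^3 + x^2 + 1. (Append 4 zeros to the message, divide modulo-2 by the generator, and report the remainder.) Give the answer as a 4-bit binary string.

Append 4 zeros: 111001101011000000. Divide by 11101 (XOR where the leading bit is 1):
  pos 0: 11100 XOR 11101 = 00001
  pos 4: 11101 XOR 11101 = 00000
  pos 10: 11000 XOR 11101 = 00101
  pos 12: 10100 XOR 11101 = 01001
  pos 13: 10010 XOR 11101 = 01111
Remainder (last 4 bits) = 1111. This is the CRC / FCS.

1111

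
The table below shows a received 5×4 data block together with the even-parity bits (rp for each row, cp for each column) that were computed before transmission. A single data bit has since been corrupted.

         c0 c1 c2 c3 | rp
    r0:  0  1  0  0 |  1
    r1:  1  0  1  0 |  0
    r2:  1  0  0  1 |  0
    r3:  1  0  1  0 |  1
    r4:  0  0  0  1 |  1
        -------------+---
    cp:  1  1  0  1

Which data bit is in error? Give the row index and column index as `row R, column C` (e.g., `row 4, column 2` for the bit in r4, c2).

row 3, column 3

Recompute each row's even parity and compare to rp:
  r0: data parity 1, sent rp 1 → ok
  r1: data parity 0, sent rp 0 → ok
  r2: data parity 0, sent rp 0 → ok
  r3: data parity 0, sent rp 1 → mismatch
  r4: data parity 1, sent rp 1 → ok
Recompute each column's even parity and compare to cp:
  c0: data parity 1, sent cp 1 → ok
  c1: data parity 1, sent cp 1 → ok
  c2: data parity 0, sent cp 0 → ok
  c3: data parity 0, sent cp 1 → mismatch
Exactly one row (r3) and one column (c3) fail → the flipped bit is at their intersection.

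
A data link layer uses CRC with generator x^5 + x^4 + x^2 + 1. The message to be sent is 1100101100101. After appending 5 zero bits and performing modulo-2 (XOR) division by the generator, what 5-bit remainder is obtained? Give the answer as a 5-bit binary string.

11100

Append 5 zeros: 110010110010100000. Divide by 110101 (XOR where the leading bit is 1):
  pos 0: 110010 XOR 110101 = 000111
  pos 3: 111110 XOR 110101 = 001011
  pos 5: 101101 XOR 110101 = 011000
  pos 6: 110000 XOR 110101 = 000101
  pos 9: 101100 XOR 110101 = 011001
  pos 10: 110010 XOR 110101 = 000111
Remainder (last 5 bits) = 11100. This is the CRC / FCS.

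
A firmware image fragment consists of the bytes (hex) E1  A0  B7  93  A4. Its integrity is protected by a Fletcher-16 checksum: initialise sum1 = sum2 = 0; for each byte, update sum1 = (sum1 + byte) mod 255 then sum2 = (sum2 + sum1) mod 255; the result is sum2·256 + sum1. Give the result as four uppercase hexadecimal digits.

Running sums (mod 255):
  after byte 0 (E1): sum1=225, sum2=225
  after byte 1 (A0): sum1=130, sum2=100
  after byte 2 (B7): sum1=58, sum2=158
  after byte 3 (93): sum1=205, sum2=108
  after byte 4 (A4): sum1=114, sum2=222
Checksum = sum2·256 + sum1 = 222·256 + 114 = 56946 = 0xDE72.

DE72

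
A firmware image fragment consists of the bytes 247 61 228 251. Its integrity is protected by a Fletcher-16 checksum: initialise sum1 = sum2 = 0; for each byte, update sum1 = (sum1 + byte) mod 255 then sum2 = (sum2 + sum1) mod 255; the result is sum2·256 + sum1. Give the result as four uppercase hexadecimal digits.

Running sums (mod 255):
  after byte 0 (247): sum1=247, sum2=247
  after byte 1 (61): sum1=53, sum2=45
  after byte 2 (228): sum1=26, sum2=71
  after byte 3 (251): sum1=22, sum2=93
Checksum = sum2·256 + sum1 = 93·256 + 22 = 23830 = 0x5D16.

5D16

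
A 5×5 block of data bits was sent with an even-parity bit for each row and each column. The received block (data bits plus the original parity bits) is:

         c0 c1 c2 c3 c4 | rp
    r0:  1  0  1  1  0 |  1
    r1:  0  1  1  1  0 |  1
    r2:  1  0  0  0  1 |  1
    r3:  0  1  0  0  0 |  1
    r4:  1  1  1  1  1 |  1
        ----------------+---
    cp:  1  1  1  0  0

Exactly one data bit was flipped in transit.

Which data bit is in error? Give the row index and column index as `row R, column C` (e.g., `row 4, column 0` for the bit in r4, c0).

Recompute each row's even parity and compare to rp:
  r0: data parity 1, sent rp 1 → ok
  r1: data parity 1, sent rp 1 → ok
  r2: data parity 0, sent rp 1 → mismatch
  r3: data parity 1, sent rp 1 → ok
  r4: data parity 1, sent rp 1 → ok
Recompute each column's even parity and compare to cp:
  c0: data parity 1, sent cp 1 → ok
  c1: data parity 1, sent cp 1 → ok
  c2: data parity 1, sent cp 1 → ok
  c3: data parity 1, sent cp 0 → mismatch
  c4: data parity 0, sent cp 0 → ok
Exactly one row (r2) and one column (c3) fail → the flipped bit is at their intersection.

row 2, column 3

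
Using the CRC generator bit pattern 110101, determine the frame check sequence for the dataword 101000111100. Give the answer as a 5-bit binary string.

Append 5 zeros: 10100011110000000. Divide by 110101 (XOR where the leading bit is 1):
  pos 0: 101000 XOR 110101 = 011101
  pos 1: 111011 XOR 110101 = 001110
  pos 3: 111011 XOR 110101 = 001110
  pos 5: 111010 XOR 110101 = 001111
  pos 7: 111100 XOR 110101 = 001001
  pos 9: 100100 XOR 110101 = 010001
  pos 10: 100010 XOR 110101 = 010111
  pos 11: 101110 XOR 110101 = 011011
Remainder (last 5 bits) = 11011. This is the CRC / FCS.

11011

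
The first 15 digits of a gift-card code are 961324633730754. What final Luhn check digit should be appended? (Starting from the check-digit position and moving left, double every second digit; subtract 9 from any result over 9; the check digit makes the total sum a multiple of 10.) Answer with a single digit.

9

Partial digits right→left: 4 5 7 0 3 7 3 3 6 4 2 3 1 6 9
Double every second digit counting from the check-digit position (so the 1st, 3rd, 5th, ... of the partial from the right).
  doubled (with −9 where >9): 8 5 6 6 3 4 2 9 → sum 43
  kept as-is: 5 0 7 3 4 3 6 → sum 28
Total = 43 + 28 = 71.
Check digit = (10 − (71 mod 10)) mod 10 = 9.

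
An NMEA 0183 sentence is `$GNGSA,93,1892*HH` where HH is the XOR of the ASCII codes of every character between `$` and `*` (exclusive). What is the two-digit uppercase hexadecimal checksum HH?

54

XOR the ASCII codes of the payload characters:
  'G' = 0x47 → acc = 0x47
  'N' = 0x4E → acc = 0x09
  'G' = 0x47 → acc = 0x4E
  'S' = 0x53 → acc = 0x1D
  'A' = 0x41 → acc = 0x5C
  ',' = 0x2C → acc = 0x70
  '9' = 0x39 → acc = 0x49
  '3' = 0x33 → acc = 0x7A
  ',' = 0x2C → acc = 0x56
  '1' = 0x31 → acc = 0x67
  '8' = 0x38 → acc = 0x5F
  '9' = 0x39 → acc = 0x66
  '2' = 0x32 → acc = 0x54
Checksum = 0x54.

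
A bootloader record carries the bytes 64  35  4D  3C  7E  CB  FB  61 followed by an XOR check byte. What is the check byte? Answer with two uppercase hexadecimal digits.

XOR the bytes together:
  start with 0x64
  0x64 ⊕ 0x35 = 0x51
  0x51 ⊕ 0x4D = 0x1C
  0x1C ⊕ 0x3C = 0x20
  0x20 ⊕ 0x7E = 0x5E
  0x5E ⊕ 0xCB = 0x95
  0x95 ⊕ 0xFB = 0x6E
  0x6E ⊕ 0x61 = 0x0F

0F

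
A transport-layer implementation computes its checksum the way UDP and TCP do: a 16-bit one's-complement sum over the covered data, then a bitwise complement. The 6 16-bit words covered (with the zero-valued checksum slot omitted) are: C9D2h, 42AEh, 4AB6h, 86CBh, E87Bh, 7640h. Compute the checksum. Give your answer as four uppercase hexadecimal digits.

One's-complement addition (fold any carry out of bit 15 back into bit 0):
  0xC9D2 + 0x42AE = 0x10C80 → wrap carry → 0x0C81
  0x0C81 + 0x4AB6 = 0x05737
  0x5737 + 0x86CB = 0x0DE02
  0xDE02 + 0xE87B = 0x1C67D → wrap carry → 0xC67E
  0xC67E + 0x7640 = 0x13CBE → wrap carry → 0x3CBF
One's-complement sum = 0x3CBF.
Checksum = ~0x3CBF & 0xFFFF = 0xC340.

C340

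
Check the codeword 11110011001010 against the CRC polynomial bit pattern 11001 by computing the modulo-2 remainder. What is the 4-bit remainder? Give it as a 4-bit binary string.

Modulo-2 division of 11110011001010 by 11001:
  pos 0: 11110 XOR 11001 = 00111
  pos 2: 11101 XOR 11001 = 00100
  pos 4: 10010 XOR 11001 = 01011
  pos 5: 10110 XOR 11001 = 01111
  pos 6: 11111 XOR 11001 = 00110
  pos 8: 11001 XOR 11001 = 00000
Remainder = 0000 (zero — the frame passes the CRC check).

0000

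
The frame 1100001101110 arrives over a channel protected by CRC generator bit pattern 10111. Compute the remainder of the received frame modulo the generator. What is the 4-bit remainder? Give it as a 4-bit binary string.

0010

Modulo-2 division of 1100001101110 by 10111:
  pos 0: 11000 XOR 10111 = 01111
  pos 1: 11110 XOR 10111 = 01001
  pos 2: 10011 XOR 10111 = 00100
  pos 4: 10010 XOR 10111 = 00101
  pos 6: 10111 XOR 10111 = 00000
Remainder = 0010 (nonzero — an error is detected).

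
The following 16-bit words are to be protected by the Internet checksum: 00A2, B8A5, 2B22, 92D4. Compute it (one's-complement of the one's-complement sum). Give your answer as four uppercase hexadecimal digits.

One's-complement addition (fold any carry out of bit 15 back into bit 0):
  0x00A2 + 0xB8A5 = 0x0B947
  0xB947 + 0x2B22 = 0x0E469
  0xE469 + 0x92D4 = 0x1773D → wrap carry → 0x773E
One's-complement sum = 0x773E.
Checksum = ~0x773E & 0xFFFF = 0x88C1.

88C1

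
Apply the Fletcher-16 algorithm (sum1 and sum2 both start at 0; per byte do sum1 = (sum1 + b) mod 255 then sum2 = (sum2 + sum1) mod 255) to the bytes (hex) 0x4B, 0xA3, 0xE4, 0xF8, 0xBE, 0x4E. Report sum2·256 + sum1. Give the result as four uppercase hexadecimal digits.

Running sums (mod 255):
  after byte 0 (0x4B): sum1=75, sum2=75
  after byte 1 (0xA3): sum1=238, sum2=58
  after byte 2 (0xE4): sum1=211, sum2=14
  after byte 3 (0xF8): sum1=204, sum2=218
  after byte 4 (0xBE): sum1=139, sum2=102
  after byte 5 (0x4E): sum1=217, sum2=64
Checksum = sum2·256 + sum1 = 64·256 + 217 = 16601 = 0x40D9.

40D9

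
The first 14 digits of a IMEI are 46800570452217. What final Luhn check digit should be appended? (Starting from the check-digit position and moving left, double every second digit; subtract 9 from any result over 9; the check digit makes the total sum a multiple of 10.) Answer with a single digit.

Partial digits right→left: 7 1 2 2 5 4 0 7 5 0 0 8 6 4
Double every second digit counting from the check-digit position (so the 1st, 3rd, 5th, ... of the partial from the right).
  doubled (with −9 where >9): 5 4 1 0 1 0 3 → sum 14
  kept as-is: 1 2 4 7 0 8 4 → sum 26
Total = 14 + 26 = 40.
Check digit = (10 − (40 mod 10)) mod 10 = 0.

0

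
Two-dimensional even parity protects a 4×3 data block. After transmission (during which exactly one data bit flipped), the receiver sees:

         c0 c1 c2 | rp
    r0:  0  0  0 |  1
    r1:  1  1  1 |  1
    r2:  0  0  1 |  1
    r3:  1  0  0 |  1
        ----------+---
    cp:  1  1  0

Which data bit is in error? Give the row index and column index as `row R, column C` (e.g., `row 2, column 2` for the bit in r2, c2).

Recompute each row's even parity and compare to rp:
  r0: data parity 0, sent rp 1 → mismatch
  r1: data parity 1, sent rp 1 → ok
  r2: data parity 1, sent rp 1 → ok
  r3: data parity 1, sent rp 1 → ok
Recompute each column's even parity and compare to cp:
  c0: data parity 0, sent cp 1 → mismatch
  c1: data parity 1, sent cp 1 → ok
  c2: data parity 0, sent cp 0 → ok
Exactly one row (r0) and one column (c0) fail → the flipped bit is at their intersection.

row 0, column 0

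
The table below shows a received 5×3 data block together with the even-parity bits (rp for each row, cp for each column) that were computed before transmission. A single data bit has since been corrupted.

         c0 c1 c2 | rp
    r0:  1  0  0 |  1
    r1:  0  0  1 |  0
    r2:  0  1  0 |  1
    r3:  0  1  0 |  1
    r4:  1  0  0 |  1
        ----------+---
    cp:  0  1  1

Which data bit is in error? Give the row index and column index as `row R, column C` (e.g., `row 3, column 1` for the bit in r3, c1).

Recompute each row's even parity and compare to rp:
  r0: data parity 1, sent rp 1 → ok
  r1: data parity 1, sent rp 0 → mismatch
  r2: data parity 1, sent rp 1 → ok
  r3: data parity 1, sent rp 1 → ok
  r4: data parity 1, sent rp 1 → ok
Recompute each column's even parity and compare to cp:
  c0: data parity 0, sent cp 0 → ok
  c1: data parity 0, sent cp 1 → mismatch
  c2: data parity 1, sent cp 1 → ok
Exactly one row (r1) and one column (c1) fail → the flipped bit is at their intersection.

row 1, column 1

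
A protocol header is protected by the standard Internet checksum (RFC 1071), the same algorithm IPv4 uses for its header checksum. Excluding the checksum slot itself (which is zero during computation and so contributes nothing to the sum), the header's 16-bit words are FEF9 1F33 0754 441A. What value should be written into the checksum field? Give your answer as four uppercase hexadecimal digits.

9664

One's-complement addition (fold any carry out of bit 15 back into bit 0):
  0xFEF9 + 0x1F33 = 0x11E2C → wrap carry → 0x1E2D
  0x1E2D + 0x0754 = 0x02581
  0x2581 + 0x441A = 0x0699B
One's-complement sum = 0x699B.
Checksum = ~0x699B & 0xFFFF = 0x9664.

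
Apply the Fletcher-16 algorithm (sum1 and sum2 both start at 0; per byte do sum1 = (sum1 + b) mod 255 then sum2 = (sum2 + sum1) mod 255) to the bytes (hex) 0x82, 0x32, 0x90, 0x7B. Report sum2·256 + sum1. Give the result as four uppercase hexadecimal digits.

3DC0

Running sums (mod 255):
  after byte 0 (0x82): sum1=130, sum2=130
  after byte 1 (0x32): sum1=180, sum2=55
  after byte 2 (0x90): sum1=69, sum2=124
  after byte 3 (0x7B): sum1=192, sum2=61
Checksum = sum2·256 + sum1 = 61·256 + 192 = 15808 = 0x3DC0.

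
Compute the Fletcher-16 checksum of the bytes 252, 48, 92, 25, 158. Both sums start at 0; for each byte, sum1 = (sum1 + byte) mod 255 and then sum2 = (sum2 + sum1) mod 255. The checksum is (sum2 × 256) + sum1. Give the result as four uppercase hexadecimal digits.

Running sums (mod 255):
  after byte 0 (252): sum1=252, sum2=252
  after byte 1 (48): sum1=45, sum2=42
  after byte 2 (92): sum1=137, sum2=179
  after byte 3 (25): sum1=162, sum2=86
  after byte 4 (158): sum1=65, sum2=151
Checksum = sum2·256 + sum1 = 151·256 + 65 = 38721 = 0x9741.

9741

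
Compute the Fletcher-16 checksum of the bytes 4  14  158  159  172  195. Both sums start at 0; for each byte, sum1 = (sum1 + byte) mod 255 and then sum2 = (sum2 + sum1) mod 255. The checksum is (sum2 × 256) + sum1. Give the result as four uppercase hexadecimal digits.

Running sums (mod 255):
  after byte 0 (4): sum1=4, sum2=4
  after byte 1 (14): sum1=18, sum2=22
  after byte 2 (158): sum1=176, sum2=198
  after byte 3 (159): sum1=80, sum2=23
  after byte 4 (172): sum1=252, sum2=20
  after byte 5 (195): sum1=192, sum2=212
Checksum = sum2·256 + sum1 = 212·256 + 192 = 54464 = 0xD4C0.

D4C0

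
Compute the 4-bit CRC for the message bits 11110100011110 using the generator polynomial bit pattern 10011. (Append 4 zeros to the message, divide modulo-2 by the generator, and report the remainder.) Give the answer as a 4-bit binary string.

0101

Append 4 zeros: 111101000111100000. Divide by 10011 (XOR where the leading bit is 1):
  pos 0: 11110 XOR 10011 = 01101
  pos 1: 11011 XOR 10011 = 01000
  pos 2: 10000 XOR 10011 = 00011
  pos 5: 11001 XOR 10011 = 01010
  pos 6: 10101 XOR 10011 = 00110
  pos 8: 11011 XOR 10011 = 01000
  pos 9: 10000 XOR 10011 = 00011
  pos 12: 11000 XOR 10011 = 01011
  pos 13: 10110 XOR 10011 = 00101
Remainder (last 4 bits) = 0101. This is the CRC / FCS.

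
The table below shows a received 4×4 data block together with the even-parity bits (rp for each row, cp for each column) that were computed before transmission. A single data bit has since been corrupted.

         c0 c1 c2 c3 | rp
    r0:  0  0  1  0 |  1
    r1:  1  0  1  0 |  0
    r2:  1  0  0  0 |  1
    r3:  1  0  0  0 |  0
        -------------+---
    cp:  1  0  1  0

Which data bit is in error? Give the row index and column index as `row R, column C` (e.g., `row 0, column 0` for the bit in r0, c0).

Recompute each row's even parity and compare to rp:
  r0: data parity 1, sent rp 1 → ok
  r1: data parity 0, sent rp 0 → ok
  r2: data parity 1, sent rp 1 → ok
  r3: data parity 1, sent rp 0 → mismatch
Recompute each column's even parity and compare to cp:
  c0: data parity 1, sent cp 1 → ok
  c1: data parity 0, sent cp 0 → ok
  c2: data parity 0, sent cp 1 → mismatch
  c3: data parity 0, sent cp 0 → ok
Exactly one row (r3) and one column (c2) fail → the flipped bit is at their intersection.

row 3, column 2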